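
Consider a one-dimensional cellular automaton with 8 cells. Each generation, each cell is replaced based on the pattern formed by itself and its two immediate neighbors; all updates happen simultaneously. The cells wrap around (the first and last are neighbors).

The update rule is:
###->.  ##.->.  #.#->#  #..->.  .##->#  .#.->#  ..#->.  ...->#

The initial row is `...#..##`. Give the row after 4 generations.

.#.##.#.

.#.#..#.
.###..#.
.#....#.
.#.##.#.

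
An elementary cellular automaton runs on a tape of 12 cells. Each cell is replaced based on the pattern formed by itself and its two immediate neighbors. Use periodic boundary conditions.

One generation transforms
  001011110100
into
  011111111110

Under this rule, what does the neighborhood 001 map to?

1

At position 1 the neighborhood is 001; the next row has 1 there.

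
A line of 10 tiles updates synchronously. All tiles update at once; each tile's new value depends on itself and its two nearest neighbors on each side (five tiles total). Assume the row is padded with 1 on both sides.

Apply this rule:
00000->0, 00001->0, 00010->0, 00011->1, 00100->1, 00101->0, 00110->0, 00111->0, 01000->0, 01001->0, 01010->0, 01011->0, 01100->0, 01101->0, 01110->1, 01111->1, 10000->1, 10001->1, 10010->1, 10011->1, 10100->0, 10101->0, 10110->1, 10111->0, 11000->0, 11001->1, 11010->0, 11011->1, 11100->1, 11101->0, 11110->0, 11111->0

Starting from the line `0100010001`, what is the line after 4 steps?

0001010110
0100000101
0001000000
0101010001

0101010001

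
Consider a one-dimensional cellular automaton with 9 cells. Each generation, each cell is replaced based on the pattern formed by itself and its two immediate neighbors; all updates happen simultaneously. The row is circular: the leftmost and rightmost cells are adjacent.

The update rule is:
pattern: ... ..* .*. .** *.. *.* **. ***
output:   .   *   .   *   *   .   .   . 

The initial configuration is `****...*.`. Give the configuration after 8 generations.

generation 1: *...*.*..
generation 2: .*.*...**
generation 3: ....*.**.
generation 4: ...*..*.*
generation 5: *.*.**...
generation 6: ....*.*.*
generation 7: *..*.....
generation 8: .**.*...*

.**.*...*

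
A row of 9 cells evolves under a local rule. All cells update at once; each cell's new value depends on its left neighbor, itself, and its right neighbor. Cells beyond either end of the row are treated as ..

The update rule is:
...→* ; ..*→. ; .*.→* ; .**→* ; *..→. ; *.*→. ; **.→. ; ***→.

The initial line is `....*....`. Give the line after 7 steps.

*.*.*.*.*

***.*.***
*...*.*..
*.*.*.*.*
*.*.*.*.*  (fixed point — unchanged through step 7)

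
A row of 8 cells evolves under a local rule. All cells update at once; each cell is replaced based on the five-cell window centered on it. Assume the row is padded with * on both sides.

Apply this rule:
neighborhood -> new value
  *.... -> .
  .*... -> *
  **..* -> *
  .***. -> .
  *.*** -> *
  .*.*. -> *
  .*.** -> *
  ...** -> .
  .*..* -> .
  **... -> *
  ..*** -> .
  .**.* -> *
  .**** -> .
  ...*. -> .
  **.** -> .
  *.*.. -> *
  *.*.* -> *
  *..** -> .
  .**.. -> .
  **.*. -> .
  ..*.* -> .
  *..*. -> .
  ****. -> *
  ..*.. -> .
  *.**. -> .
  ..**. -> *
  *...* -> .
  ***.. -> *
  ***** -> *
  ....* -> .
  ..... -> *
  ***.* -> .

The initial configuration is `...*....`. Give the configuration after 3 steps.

*...*...
**...*..
***.....

***.....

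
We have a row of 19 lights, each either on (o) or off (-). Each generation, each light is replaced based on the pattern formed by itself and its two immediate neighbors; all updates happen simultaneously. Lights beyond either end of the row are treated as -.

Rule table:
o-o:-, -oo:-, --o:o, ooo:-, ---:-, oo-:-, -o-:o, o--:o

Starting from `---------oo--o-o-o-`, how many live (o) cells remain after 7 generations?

8

--------o--ooo-o-oo
-------oooo----o---
------o----o--ooo--
-----ooo--oooo---o-
----o---oo----o-ooo
---ooo-o--o--oo----
--o----oooooo--o---
count of o: 8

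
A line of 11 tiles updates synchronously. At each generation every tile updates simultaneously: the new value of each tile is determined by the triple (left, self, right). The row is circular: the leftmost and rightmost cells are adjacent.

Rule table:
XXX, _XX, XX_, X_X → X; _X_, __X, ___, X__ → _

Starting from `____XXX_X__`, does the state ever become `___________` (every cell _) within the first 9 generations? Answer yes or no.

no

____XXXX___
____XXXX___  (fixed point — unchanged through generation 9)
generation 9 is ____XXXX___, still not uniform _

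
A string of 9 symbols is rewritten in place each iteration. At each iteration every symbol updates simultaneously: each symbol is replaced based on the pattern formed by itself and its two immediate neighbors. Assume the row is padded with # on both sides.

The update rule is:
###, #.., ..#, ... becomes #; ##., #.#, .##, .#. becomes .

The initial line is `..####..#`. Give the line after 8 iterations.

..#...###

##.##.##.
#........
.########
..#######
##.######
#...#####
.###.####
..#...###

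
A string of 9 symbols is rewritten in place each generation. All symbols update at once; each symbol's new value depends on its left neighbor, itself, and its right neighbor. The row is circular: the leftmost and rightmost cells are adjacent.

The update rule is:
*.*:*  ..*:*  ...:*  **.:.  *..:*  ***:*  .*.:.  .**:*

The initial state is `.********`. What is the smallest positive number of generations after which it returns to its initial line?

********.
*******.*
******.**
*****.***
****.****
***.*****
**.******
*.*******
.********

9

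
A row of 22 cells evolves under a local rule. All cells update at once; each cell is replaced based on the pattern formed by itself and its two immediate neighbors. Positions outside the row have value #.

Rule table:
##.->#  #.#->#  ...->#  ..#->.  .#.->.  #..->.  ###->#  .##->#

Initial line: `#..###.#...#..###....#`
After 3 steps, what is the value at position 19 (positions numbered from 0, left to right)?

#..####..#....###.##.#
#..####....##.########
#..####.##.###########
position 19 holds #

#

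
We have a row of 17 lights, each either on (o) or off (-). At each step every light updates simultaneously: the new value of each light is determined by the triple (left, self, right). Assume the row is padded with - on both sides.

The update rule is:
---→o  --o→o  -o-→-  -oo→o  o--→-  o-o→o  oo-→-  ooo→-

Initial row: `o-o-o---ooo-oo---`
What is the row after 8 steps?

-o-o--ooo--oo--oo
o-o--oo---oo--oo-
-o--oo--ooo--oo--
o--oo--oo---oo--o
--oo--oo--ooo--o-
ooo--oo--oo---o--
o---oo--oo--oo--o
--ooo--oo--oo--o-

--ooo--oo--oo--o-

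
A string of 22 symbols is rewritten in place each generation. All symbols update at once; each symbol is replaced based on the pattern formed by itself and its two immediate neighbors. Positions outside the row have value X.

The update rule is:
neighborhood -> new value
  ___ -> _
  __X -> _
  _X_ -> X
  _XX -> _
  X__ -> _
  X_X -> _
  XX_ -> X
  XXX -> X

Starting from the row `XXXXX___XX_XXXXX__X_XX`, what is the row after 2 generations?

generation 1: XXXXX____X__XXXX__X__X
generation 2: XXXXX____X___XXX__X___

XXXXX____X___XXX__X___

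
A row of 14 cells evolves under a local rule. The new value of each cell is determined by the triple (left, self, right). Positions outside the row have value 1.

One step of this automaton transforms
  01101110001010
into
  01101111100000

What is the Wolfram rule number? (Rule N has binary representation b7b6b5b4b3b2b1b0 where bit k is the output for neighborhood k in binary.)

position 5: 111 → 1  (bit 7 = 1)
position 2: 110 → 1  (bit 6 = 1)
position 0: 101 → 0  (bit 5 = 0)
position 7: 100 → 1  (bit 4 = 1)
position 1: 011 → 1  (bit 3 = 1)
position 10: 010 → 0  (bit 2 = 0)
position 9: 001 → 0  (bit 1 = 0)
position 8: 000 → 1  (bit 0 = 1)
bits b7..b0 = 11011001 = 217

217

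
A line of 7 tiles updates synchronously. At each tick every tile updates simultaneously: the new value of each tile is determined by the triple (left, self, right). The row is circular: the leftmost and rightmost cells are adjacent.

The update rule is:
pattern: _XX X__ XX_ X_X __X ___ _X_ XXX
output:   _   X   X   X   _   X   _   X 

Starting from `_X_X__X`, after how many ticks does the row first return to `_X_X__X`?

tick 1: X_X_X__
tick 2: _X_X_X_
tick 3: __X_X_X
tick 4: X__X_X_
tick 5: _X__X_X
tick 6: X_X__X_
tick 7: _X_X__X

7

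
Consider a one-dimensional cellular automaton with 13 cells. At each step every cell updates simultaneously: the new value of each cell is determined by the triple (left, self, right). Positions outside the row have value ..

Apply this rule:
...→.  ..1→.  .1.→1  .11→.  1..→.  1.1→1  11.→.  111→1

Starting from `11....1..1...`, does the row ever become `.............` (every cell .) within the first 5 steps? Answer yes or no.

step 1: ......1..1...
step 2: ......1..1...  (fixed point — unchanged through step 5)
step 5 is ......1..1..., still not uniform .

no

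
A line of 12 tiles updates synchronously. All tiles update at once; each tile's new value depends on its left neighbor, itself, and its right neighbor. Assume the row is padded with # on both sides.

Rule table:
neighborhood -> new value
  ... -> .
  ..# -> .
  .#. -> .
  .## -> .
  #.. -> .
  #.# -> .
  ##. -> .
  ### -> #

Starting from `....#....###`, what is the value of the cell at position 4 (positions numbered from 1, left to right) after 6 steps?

.

step 1: ..........##
step 2: ...........#
step 3: ............
step 4: ............  (fixed point — unchanged through step 6)
position 4 holds .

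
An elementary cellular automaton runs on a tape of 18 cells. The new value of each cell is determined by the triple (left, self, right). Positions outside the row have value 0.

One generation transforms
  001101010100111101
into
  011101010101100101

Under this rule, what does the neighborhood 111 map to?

At position 13 the neighborhood is 111; the next row has 0 there.

0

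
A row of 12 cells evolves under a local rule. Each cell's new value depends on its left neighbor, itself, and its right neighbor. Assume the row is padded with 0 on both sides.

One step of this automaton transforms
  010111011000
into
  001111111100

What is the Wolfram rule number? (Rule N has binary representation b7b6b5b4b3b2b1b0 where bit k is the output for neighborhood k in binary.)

248

position 4: 111 → 1  (bit 7 = 1)
position 5: 110 → 1  (bit 6 = 1)
position 2: 101 → 1  (bit 5 = 1)
position 9: 100 → 1  (bit 4 = 1)
position 3: 011 → 1  (bit 3 = 1)
position 1: 010 → 0  (bit 2 = 0)
position 0: 001 → 0  (bit 1 = 0)
position 10: 000 → 0  (bit 0 = 0)
bits b7..b0 = 11111000 = 248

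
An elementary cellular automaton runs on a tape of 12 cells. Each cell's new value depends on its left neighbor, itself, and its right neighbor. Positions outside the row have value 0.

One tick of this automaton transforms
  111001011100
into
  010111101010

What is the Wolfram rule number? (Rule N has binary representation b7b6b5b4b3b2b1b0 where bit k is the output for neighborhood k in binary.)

position 1: 111 → 1  (bit 7 = 1)
position 2: 110 → 0  (bit 6 = 0)
position 6: 101 → 1  (bit 5 = 1)
position 3: 100 → 1  (bit 4 = 1)
position 0: 011 → 0  (bit 3 = 0)
position 5: 010 → 1  (bit 2 = 1)
position 4: 001 → 1  (bit 1 = 1)
position 11: 000 → 0  (bit 0 = 0)
bits b7..b0 = 10110110 = 182

182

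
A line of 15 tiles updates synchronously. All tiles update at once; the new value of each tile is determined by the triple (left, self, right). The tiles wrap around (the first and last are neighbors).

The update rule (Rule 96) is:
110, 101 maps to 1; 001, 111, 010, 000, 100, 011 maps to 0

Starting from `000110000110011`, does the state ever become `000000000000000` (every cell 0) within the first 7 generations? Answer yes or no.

generation 1: 000010000010001
generation 2: 000000000000000
all cells are 0 at generation 2

yes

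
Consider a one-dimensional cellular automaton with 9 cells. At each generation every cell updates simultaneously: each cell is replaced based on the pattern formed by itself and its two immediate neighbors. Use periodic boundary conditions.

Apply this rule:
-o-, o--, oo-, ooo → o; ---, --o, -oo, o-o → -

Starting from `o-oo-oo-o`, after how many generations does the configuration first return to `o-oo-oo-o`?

6

o--o--o--
oo-oo-oo-
-o--o--o-
-oo-oo-oo
--o--o--o
o-oo-oo-o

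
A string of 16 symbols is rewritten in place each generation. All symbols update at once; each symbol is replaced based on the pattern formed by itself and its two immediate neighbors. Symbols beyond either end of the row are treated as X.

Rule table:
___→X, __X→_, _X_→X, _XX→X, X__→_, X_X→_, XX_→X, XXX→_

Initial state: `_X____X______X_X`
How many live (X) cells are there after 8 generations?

8

_X_XX_X_XXXX_X_X
_X_XX_X_X__X_X_X
_X_XX_X_X__X_X_X  (fixed point — unchanged through generation 8)
count of X: 8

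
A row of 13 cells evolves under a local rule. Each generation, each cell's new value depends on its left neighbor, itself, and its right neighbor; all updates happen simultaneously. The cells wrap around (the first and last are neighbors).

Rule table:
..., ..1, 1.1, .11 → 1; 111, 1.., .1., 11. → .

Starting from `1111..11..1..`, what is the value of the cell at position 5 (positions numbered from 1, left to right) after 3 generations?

generation 1: 1....11..1..1
generation 2: ..1111..1..11
generation 3: .11....1..11.
position 5 holds .

.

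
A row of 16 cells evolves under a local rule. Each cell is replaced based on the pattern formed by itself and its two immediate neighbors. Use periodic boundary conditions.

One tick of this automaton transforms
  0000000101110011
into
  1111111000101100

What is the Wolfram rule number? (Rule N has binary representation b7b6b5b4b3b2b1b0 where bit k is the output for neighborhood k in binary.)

147

position 10: 111 → 1  (bit 7 = 1)
position 11: 110 → 0  (bit 6 = 0)
position 8: 101 → 0  (bit 5 = 0)
position 0: 100 → 1  (bit 4 = 1)
position 9: 011 → 0  (bit 3 = 0)
position 7: 010 → 0  (bit 2 = 0)
position 6: 001 → 1  (bit 1 = 1)
position 1: 000 → 1  (bit 0 = 1)
bits b7..b0 = 10010011 = 147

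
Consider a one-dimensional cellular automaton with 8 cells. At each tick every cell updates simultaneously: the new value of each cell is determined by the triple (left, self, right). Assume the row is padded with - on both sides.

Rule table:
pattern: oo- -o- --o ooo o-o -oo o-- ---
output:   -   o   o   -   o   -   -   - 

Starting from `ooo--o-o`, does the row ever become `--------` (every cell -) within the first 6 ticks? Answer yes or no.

tick 1: ----oooo
tick 2: ---o----
tick 3: --oo----
tick 4: -o------
tick 5: oo------
tick 6: --------
all cells are - at tick 6

yes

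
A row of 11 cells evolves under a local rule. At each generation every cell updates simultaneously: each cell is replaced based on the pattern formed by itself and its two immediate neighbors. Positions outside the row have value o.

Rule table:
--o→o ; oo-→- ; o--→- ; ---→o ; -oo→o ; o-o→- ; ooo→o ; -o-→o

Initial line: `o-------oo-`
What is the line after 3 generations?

-oooooo--oo

--ooooooo--
-ooooooo--o
-oooooo--oo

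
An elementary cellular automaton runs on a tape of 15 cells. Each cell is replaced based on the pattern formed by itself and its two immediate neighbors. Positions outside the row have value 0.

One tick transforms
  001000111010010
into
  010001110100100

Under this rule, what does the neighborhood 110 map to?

At position 8 the neighborhood is 110; the next row has 0 there.

0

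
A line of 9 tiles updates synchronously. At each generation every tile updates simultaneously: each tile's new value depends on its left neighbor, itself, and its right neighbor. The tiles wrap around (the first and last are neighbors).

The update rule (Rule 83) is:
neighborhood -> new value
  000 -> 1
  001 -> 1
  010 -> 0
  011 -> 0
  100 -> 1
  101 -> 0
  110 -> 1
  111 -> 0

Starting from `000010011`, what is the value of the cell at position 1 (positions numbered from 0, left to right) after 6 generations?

111101101
000100100
111011011
001001000
110110111
010010000
position 1 holds 1

1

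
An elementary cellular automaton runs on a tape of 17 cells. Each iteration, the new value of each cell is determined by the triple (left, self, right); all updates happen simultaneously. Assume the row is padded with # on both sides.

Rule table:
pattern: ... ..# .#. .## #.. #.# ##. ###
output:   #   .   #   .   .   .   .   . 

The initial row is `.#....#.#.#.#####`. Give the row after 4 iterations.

.#.##.#.#.#......
.#....#.#.#.####.
.#.##.#.#.#......  (repeats iteration 1; period 2)
iteration 4: .#....#.#.#.####.

.#....#.#.#.####.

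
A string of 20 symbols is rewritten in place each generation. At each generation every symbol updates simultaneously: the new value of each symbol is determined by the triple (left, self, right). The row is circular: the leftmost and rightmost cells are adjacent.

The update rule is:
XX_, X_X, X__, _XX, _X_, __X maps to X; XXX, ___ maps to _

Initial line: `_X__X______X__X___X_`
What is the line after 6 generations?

XXXXXX____XXXXXX_XXX
_____XX__XX____XXX__
____XXXXXXXX__XX_XX_
___XX______XXXXXXXXX
X_XXXX____XX_______X
XXX__XX__XXXX_____XX

XXX__XX__XXXX_____XX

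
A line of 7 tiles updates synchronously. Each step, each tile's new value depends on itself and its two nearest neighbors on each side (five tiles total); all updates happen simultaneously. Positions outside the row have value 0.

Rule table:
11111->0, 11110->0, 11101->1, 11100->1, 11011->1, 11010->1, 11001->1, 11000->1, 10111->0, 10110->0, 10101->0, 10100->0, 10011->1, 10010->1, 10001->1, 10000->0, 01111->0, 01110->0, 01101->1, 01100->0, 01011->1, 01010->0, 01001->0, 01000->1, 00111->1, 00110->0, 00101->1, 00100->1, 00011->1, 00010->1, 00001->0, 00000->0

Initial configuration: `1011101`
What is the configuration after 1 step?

1100110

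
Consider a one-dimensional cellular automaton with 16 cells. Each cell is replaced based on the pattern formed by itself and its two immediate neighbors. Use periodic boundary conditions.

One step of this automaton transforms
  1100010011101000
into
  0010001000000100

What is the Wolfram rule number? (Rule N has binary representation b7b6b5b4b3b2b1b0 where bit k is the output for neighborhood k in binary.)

16

position 9: 111 → 0  (bit 7 = 0)
position 1: 110 → 0  (bit 6 = 0)
position 11: 101 → 0  (bit 5 = 0)
position 2: 100 → 1  (bit 4 = 1)
position 0: 011 → 0  (bit 3 = 0)
position 5: 010 → 0  (bit 2 = 0)
position 4: 001 → 0  (bit 1 = 0)
position 3: 000 → 0  (bit 0 = 0)
bits b7..b0 = 00010000 = 16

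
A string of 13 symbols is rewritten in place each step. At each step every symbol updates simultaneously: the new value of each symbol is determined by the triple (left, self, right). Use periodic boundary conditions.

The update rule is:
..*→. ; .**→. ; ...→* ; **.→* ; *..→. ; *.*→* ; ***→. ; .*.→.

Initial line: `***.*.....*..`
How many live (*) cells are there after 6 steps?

..**..***....
*..*....*.***
*....**..*...
..**..*....*.
*..*....**...
.....**..*.*.
count of *: 4

4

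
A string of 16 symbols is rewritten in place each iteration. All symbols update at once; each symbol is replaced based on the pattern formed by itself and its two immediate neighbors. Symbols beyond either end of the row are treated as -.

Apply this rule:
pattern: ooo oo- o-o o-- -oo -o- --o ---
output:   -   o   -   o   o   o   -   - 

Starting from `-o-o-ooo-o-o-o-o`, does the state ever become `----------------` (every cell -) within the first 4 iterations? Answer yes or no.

-o-o-o-o-o-o-o-o
-o-o-o-o-o-o-o-o  (fixed point — unchanged through iteration 4)
iteration 4 is -o-o-o-o-o-o-o-o, still not uniform -

no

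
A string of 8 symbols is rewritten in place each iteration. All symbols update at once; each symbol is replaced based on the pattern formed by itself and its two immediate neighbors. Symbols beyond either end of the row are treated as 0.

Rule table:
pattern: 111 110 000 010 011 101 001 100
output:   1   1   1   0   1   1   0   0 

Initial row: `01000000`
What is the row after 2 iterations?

00011111
11011111

11011111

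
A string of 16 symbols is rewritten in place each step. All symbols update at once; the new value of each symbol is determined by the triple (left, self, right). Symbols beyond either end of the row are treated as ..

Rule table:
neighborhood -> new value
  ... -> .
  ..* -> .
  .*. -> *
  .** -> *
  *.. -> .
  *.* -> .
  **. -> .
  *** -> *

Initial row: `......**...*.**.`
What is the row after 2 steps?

......*....*.*..
......*....*.*..

......*....*.*..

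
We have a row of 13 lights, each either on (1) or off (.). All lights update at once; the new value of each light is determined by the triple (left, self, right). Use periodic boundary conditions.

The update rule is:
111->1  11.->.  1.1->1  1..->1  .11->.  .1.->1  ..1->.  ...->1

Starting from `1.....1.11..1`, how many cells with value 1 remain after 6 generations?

generation 1: .1111.11..1..
generation 2: ..11.1..1.111
generation 3: 1...111.11.1.
generation 4: 111..1.1..111
generation 5: 11.1.1111..11
generation 6: 1.111.11.1..1
count of 1: 8

8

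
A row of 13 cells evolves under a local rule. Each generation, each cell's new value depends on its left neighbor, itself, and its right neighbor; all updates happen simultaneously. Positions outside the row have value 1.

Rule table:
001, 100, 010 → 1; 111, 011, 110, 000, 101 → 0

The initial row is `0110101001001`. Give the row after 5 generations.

0000101111110
1001100000000
0110010000001
0001111000010
1010000100110

1010000100110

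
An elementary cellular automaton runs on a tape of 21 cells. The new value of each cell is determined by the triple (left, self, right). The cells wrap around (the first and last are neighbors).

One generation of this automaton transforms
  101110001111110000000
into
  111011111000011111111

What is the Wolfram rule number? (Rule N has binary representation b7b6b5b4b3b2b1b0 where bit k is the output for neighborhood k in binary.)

position 3: 111 → 0  (bit 7 = 0)
position 4: 110 → 1  (bit 6 = 1)
position 1: 101 → 1  (bit 5 = 1)
position 5: 100 → 1  (bit 4 = 1)
position 2: 011 → 1  (bit 3 = 1)
position 0: 010 → 1  (bit 2 = 1)
position 7: 001 → 1  (bit 1 = 1)
position 6: 000 → 1  (bit 0 = 1)
bits b7..b0 = 01111111 = 127

127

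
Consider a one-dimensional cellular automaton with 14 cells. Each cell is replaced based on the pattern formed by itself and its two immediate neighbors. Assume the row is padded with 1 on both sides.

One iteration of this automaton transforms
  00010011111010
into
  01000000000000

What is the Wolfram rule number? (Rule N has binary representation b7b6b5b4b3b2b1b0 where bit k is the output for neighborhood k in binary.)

position 7: 111 → 0  (bit 7 = 0)
position 10: 110 → 0  (bit 6 = 0)
position 11: 101 → 0  (bit 5 = 0)
position 0: 100 → 0  (bit 4 = 0)
position 6: 011 → 0  (bit 3 = 0)
position 3: 010 → 0  (bit 2 = 0)
position 2: 001 → 0  (bit 1 = 0)
position 1: 000 → 1  (bit 0 = 1)
bits b7..b0 = 00000001 = 1

1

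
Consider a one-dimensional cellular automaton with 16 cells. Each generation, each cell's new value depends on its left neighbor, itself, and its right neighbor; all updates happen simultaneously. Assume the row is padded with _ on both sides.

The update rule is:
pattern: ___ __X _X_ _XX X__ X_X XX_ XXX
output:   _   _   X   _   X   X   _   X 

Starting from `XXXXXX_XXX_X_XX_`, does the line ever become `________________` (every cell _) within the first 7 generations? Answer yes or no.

no

_XXXX_X_X_XXX__X
__XX_XXXXX_X_X_X
____X_XXX_XXXXXX
____XX_X_X_XXXX_
______XXXXX_XX_X
_______XXX_X__XX
________X_XXX___
generation 7 is ________X_XXX___, still not uniform _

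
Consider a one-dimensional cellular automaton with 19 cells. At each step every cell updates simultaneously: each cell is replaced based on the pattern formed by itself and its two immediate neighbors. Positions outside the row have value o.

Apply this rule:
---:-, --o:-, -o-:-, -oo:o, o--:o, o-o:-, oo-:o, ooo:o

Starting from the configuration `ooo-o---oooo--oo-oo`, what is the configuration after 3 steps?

ooo--o--ooooo-oo-oo
oooo--o-ooooo-oo-oo
ooooo---ooooo-oo-oo

ooooo---ooooo-oo-oo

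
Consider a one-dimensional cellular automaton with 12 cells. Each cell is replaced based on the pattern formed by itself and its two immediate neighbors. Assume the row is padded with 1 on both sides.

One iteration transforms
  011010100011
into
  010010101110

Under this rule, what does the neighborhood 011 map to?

At position 1 the neighborhood is 011; the next row has 1 there.

1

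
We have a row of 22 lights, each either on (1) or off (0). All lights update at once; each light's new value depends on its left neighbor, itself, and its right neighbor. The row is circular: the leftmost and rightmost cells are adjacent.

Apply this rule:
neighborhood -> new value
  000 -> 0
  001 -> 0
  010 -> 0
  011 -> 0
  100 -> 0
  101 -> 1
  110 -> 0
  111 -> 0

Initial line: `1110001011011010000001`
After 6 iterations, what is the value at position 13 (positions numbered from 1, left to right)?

0

iteration 1: 0000000100100100000000
iteration 2: 0000000000000000000000
iteration 3: 0000000000000000000000  (fixed point — unchanged through iteration 6)
position 13 holds 0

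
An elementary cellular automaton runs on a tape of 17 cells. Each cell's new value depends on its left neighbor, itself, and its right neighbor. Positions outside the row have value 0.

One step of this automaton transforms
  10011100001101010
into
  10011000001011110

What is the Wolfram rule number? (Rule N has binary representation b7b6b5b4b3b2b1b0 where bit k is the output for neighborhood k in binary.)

position 4: 111 → 1  (bit 7 = 1)
position 5: 110 → 0  (bit 6 = 0)
position 12: 101 → 1  (bit 5 = 1)
position 1: 100 → 0  (bit 4 = 0)
position 3: 011 → 1  (bit 3 = 1)
position 0: 010 → 1  (bit 2 = 1)
position 2: 001 → 0  (bit 1 = 0)
position 7: 000 → 0  (bit 0 = 0)
bits b7..b0 = 10101100 = 172

172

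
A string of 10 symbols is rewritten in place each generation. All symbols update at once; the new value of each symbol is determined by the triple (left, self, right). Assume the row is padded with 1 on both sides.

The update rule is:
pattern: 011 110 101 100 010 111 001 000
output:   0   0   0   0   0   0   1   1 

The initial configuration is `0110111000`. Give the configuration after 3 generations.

0000000011
0111111100
0000000001

0000000001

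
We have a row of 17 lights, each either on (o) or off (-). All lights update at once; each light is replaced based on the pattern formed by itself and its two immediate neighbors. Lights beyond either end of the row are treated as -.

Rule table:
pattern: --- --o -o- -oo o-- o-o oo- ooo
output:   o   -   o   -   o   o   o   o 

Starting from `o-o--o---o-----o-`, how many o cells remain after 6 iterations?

iteration 1: oooo-ooo-ooooo-oo
iteration 2: -oooo-ooo-ooooo-o
iteration 3: --oooo-ooo-oooooo
iteration 4: o--oooo-ooo-ooooo
iteration 5: oo--oooo-ooo-oooo
iteration 6: -oo--oooo-ooo-ooo
count of o: 12

12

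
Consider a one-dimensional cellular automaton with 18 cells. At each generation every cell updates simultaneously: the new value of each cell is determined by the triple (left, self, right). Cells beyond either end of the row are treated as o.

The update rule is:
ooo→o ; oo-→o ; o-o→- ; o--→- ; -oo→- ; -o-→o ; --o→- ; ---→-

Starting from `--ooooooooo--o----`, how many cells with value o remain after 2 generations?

8

---oooooooo--o----
----ooooooo--o----
count of o: 8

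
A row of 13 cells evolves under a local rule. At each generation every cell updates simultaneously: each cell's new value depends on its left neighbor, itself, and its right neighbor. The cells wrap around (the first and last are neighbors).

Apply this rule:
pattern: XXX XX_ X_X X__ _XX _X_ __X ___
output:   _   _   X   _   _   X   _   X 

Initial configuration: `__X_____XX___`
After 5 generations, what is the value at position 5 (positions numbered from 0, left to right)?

X

generation 1: X_X_XXX____XX
generation 2: _XXX____XX___
generation 3: _____XX____XX
generation 4: _XXX____XX___  (repeats generation 2; period 2)
generation 5: _____XX____XX
position 5 holds X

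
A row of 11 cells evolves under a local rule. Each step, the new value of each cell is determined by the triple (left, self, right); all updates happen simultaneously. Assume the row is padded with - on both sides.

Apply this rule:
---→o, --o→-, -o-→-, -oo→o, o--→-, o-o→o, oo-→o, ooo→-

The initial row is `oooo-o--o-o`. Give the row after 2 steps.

o--oo----o-
---oo-oo---

---oo-oo---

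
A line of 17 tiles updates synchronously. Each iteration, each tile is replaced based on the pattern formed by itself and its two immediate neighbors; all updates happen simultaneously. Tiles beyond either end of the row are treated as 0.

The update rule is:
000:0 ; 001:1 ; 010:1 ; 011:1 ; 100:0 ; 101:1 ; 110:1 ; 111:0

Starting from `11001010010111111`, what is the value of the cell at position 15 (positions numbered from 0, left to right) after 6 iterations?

11011110111100001
11110011100100011
10010110101100111
10111111111101101
11100000000111111
10100000001100001
position 15 holds 0

0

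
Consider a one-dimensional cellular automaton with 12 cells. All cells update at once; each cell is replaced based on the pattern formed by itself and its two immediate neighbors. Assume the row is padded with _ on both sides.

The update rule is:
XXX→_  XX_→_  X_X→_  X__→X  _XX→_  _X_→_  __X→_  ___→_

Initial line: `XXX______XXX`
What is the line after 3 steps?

_____X______

___X________
____X_______
_____X______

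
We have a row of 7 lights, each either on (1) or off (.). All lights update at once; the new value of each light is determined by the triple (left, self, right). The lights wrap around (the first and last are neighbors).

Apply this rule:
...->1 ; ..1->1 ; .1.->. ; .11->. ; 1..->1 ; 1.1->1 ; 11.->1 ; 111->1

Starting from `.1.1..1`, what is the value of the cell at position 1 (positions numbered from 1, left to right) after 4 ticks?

1.1.11.
.1.1.11
1.1.1.1
11.1.1.
position 1 holds 1

1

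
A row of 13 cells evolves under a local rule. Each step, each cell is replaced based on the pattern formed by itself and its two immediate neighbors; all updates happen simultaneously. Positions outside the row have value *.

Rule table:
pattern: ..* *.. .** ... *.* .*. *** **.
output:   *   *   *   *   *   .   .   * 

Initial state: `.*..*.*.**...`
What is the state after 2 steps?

*****.**.....

*.**.*.******
*****.**.....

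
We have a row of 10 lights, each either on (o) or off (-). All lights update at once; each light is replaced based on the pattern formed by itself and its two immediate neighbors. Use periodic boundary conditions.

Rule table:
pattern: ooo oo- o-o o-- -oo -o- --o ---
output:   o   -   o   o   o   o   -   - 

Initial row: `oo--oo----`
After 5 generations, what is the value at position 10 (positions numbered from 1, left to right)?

o

generation 1: o-o-o-o---
generation 2: oooooooo--
generation 3: ooooooo-o-
generation 4: oooooo-ooo
generation 5: ooooo-oooo
position 10 holds o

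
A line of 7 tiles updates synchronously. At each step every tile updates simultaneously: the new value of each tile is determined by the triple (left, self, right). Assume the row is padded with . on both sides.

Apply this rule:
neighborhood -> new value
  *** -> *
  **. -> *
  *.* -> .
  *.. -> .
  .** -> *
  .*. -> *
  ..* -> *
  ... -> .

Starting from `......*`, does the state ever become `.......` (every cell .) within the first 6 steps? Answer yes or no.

.....**
....***
...****
..*****
.******
*******
step 6 is *******, still not uniform .

no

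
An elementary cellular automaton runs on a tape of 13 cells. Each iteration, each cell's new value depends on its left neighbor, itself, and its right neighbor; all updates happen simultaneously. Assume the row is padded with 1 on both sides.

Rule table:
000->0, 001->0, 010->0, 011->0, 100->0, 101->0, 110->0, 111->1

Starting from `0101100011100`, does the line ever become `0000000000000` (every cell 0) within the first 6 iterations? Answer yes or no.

yes

0000000001000
0000000000000
all cells are 0 at iteration 2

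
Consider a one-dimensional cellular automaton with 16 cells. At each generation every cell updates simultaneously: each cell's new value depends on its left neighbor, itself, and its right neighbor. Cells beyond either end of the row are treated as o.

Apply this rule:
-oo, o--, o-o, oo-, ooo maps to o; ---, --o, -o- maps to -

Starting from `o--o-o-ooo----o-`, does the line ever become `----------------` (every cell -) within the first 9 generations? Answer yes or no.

no

oo--o-ooooo----o
ooo--ooooooo---o
oooo-oooooooo--o
oooooooooooooo-o
oooooooooooooooo
oooooooooooooooo  (fixed point — unchanged through generation 9)
generation 9 is oooooooooooooooo, still not uniform -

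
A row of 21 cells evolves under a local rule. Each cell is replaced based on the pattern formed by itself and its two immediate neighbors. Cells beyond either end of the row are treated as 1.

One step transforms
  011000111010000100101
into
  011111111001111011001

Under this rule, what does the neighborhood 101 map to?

0

At position 0 the neighborhood is 101; the next row has 0 there.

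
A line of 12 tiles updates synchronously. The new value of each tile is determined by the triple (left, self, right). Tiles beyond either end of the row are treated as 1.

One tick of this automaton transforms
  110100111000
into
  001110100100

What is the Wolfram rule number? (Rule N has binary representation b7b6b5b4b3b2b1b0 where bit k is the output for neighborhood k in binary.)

position 0: 111 → 0  (bit 7 = 0)
position 1: 110 → 0  (bit 6 = 0)
position 2: 101 → 1  (bit 5 = 1)
position 4: 100 → 1  (bit 4 = 1)
position 6: 011 → 1  (bit 3 = 1)
position 3: 010 → 1  (bit 2 = 1)
position 5: 001 → 0  (bit 1 = 0)
position 10: 000 → 0  (bit 0 = 0)
bits b7..b0 = 00111100 = 60

60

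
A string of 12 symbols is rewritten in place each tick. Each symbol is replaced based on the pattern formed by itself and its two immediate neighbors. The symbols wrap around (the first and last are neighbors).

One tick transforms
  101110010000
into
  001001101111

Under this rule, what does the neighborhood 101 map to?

At position 1 the neighborhood is 101; the next row has 0 there.

0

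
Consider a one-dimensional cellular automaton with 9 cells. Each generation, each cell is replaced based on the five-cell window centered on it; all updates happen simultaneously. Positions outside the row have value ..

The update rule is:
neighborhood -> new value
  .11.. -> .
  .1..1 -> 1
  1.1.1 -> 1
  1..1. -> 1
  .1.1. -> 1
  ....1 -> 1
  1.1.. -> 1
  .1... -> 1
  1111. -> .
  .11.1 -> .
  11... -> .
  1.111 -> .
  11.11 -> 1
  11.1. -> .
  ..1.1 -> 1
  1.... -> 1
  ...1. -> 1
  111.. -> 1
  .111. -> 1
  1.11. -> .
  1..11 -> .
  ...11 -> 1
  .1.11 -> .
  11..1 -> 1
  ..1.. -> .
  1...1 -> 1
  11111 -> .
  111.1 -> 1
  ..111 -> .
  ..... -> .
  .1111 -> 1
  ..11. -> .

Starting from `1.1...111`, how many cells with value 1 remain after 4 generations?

generation 1: 111111.11
generation 2: .1...11..
generation 3: 1.111...1
generation 4: 1..11.11.
count of 1: 5

5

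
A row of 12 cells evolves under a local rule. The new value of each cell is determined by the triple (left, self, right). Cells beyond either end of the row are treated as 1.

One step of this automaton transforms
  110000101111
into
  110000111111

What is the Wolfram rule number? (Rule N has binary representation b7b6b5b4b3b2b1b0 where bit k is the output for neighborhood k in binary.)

236

position 0: 111 → 1  (bit 7 = 1)
position 1: 110 → 1  (bit 6 = 1)
position 7: 101 → 1  (bit 5 = 1)
position 2: 100 → 0  (bit 4 = 0)
position 8: 011 → 1  (bit 3 = 1)
position 6: 010 → 1  (bit 2 = 1)
position 5: 001 → 0  (bit 1 = 0)
position 3: 000 → 0  (bit 0 = 0)
bits b7..b0 = 11101100 = 236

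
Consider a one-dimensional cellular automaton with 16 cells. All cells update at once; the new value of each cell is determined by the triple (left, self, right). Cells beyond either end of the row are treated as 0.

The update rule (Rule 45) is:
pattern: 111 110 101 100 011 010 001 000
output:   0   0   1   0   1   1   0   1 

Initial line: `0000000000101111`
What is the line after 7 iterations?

1111111110111000
1000000001100011
1011111101001010
1110000011001110
1000111010001000
1010100110101011
1111100101111110

1111100101111110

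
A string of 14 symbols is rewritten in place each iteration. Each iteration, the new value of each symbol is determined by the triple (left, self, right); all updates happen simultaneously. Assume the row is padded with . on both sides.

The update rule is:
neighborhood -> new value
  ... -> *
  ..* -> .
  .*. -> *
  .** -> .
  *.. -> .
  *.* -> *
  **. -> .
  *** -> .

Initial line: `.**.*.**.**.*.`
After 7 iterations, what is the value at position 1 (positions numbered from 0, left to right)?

...***..*..**.
**......*.....
...****.*.****
**.....***....
...***.....***
**.....***....  (repeats iteration 4; period 2)
iteration 7: ...***.....***
position 1 holds .

.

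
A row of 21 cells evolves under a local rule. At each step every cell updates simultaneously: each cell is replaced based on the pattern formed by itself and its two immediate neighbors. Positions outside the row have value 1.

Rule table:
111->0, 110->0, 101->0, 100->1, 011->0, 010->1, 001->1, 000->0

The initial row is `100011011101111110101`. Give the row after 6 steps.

100000111000011101000

010100000000000000100
010110000000000001111
010001000000000010000
011011100000000111001
000000010000001000110
100000111000011101000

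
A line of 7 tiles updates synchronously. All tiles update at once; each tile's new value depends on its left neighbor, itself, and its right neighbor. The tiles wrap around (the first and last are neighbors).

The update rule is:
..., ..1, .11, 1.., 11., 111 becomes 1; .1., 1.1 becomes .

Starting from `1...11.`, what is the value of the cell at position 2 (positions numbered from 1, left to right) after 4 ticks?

1

tick 1: .11111.
tick 2: 1111111
tick 3: 1111111  (fixed point — unchanged through tick 4)
position 2 holds 1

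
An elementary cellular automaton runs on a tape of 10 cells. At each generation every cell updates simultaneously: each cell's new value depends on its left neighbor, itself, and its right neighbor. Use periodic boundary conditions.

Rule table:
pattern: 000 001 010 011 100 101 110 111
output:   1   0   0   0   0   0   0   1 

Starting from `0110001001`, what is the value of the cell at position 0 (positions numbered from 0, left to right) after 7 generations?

generation 1: 0000100000
generation 2: 1110001111
generation 3: 1100100111
generation 4: 1000000011
generation 5: 0011111001
generation 6: 0001110000
generation 7: 1100100111
position 0 holds 1

1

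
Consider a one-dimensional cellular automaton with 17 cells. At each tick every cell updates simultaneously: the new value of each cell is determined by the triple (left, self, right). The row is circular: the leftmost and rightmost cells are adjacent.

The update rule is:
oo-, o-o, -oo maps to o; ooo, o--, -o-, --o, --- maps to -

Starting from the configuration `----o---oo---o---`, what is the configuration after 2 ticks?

--------oo-------

--------oo-------
--------oo-------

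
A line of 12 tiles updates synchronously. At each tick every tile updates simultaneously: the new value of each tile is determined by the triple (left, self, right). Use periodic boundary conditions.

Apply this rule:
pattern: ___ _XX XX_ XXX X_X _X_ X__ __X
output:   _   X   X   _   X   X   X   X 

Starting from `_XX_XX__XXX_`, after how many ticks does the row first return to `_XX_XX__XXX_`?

14

tick 1: XXXXXXXXX_XX
tick 2: ________XXX_
tick 3: _______XX_XX
tick 4: X_____XXXXXX
tick 5: XX___XX_____
tick 6: XXX_XXXX___X
tick 7: __XXX__XX_XX
tick 8: XXX_XXXXXXXX
tick 9: __XXX_______
tick 10: _XX_XX______
tick 11: XXXXXXX_____
tick 12: X_____XX___X
tick 13: XX___XXXX_XX
tick 14: _XX_XX__XXX_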